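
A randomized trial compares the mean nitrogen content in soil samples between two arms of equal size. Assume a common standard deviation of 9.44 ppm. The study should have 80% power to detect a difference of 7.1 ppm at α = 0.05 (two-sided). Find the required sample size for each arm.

For two equal groups, n per group = 2·((z_{α/2} + z_β)·σ/δ)².
z_{α/2} = 1.960; z_β = 0.842 (power 80%).
n = 2 × (2.802 × 9.44 / 7.1)² = 2 × 13.88 = 27.76
Round up: n = 28 per group.

28 per group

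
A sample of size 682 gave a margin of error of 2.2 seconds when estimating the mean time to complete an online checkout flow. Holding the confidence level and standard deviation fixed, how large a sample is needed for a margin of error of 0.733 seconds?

Margin of error scales as 1/√n, so n₂ = n₁·(E₁/E₂)².
n₂ = 682 × (2.2/0.733)² = 682 × 9.008 = 6143.46
Round up: n₂ = 6144.

6144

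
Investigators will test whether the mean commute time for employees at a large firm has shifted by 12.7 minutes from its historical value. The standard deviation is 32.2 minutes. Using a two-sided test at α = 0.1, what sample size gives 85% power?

47

For a one-sample z-test, n = ((z_{α/2} + z_β)·σ/δ)².
z_{α/2} = 1.645 (two-sided α = 0.1); z_β = 1.036 (power 85% → β = 0.15).
n = (2.681 × 32.2 / 12.7)² = 46.21
Round up: n = 47.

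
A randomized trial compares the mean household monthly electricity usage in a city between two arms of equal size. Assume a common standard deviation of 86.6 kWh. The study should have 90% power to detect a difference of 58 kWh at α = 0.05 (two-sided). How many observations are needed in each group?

47 per group

For two equal groups, n per group = 2·((z_{α/2} + z_β)·σ/δ)².
z_{α/2} = 1.960; z_β = 1.282 (power 90%).
n = 2 × (3.242 × 86.6 / 58)² = 2 × 23.43 = 46.86
Round up: n = 47 per group.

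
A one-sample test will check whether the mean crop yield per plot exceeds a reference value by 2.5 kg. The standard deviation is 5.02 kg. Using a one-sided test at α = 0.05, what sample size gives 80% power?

For a one-sample z-test, n = ((z_α + z_β)·σ/δ)².
z_α = 1.645 (one-sided α = 0.05); z_β = 0.842 (power 80% → β = 0.2).
n = (2.487 × 5.02 / 2.5)² = 24.94
Round up: n = 25.

25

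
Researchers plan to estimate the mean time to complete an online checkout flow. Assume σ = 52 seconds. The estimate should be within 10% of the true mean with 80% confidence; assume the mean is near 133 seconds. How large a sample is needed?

For a mean, the margin of error is E = z·σ/√n, so n = (zσ/E)².
At 80% confidence, z = 1.282.
E = 10% of 133 = 13.3 seconds.
n = (1.282 × 52 / 13.3)² = 25.12
Round up: n = 26.

n = 26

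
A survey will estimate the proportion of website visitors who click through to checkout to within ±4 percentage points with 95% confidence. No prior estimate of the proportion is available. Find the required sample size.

For a proportion with margin E = 0.04 at 95% confidence, z = 1.960.
With no prior estimate, use p = 0.5, which maximizes p(1−p) at 0.25.
n = 0.25 × (z/E)² = 0.25 × (1.960/0.04)² = 600.25
Round up: n = 601.

601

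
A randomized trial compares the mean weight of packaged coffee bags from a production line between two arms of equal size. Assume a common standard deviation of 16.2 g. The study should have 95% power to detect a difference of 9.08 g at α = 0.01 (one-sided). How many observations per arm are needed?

101 per group

For two equal groups, n per group = 2·((z_α + z_β)·σ/δ)².
z_α = 2.326; z_β = 1.645 (power 95%).
n = 2 × (3.971 × 16.2 / 9.08)² = 2 × 50.19 = 100.38
Round up: n = 101 per group.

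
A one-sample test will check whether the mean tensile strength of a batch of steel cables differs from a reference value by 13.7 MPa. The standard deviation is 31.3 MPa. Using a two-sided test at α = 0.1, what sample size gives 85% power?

n = 38

For a one-sample z-test, n = ((z_{α/2} + z_β)·σ/δ)².
z_{α/2} = 1.645 (two-sided α = 0.1); z_β = 1.036 (power 85% → β = 0.15).
n = (2.681 × 31.3 / 13.7)² = 37.52
Round up: n = 38.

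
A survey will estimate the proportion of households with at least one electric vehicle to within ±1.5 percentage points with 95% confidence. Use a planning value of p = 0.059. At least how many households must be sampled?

For a proportion with margin E = 0.015 at 95% confidence, z = 1.960.
n = p̂(1−p̂)(z/E)² = 0.059 × 0.941 × (1.960/0.015)² = 947.92
Round up: n = 948.

948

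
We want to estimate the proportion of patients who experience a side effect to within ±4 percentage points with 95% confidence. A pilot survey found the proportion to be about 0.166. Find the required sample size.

333

For a proportion with margin E = 0.04 at 95% confidence, z = 1.960.
n = p̂(1−p̂)(z/E)² = 0.166 × 0.834 × (1.960/0.04)² = 332.40
Round up: n = 333.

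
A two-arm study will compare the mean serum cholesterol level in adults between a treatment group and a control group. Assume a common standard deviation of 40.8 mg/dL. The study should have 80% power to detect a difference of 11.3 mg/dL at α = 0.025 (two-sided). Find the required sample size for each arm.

For two equal groups, n per group = 2·((z_{α/2} + z_β)·σ/δ)².
z_{α/2} = 2.241; z_β = 0.842 (power 80%).
n = 2 × (3.083 × 40.8 / 11.3)² = 2 × 123.91 = 247.82
Round up: n = 248 per group.

248 per group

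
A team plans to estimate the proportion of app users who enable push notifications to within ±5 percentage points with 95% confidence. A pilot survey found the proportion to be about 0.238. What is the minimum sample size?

279

For a proportion with margin E = 0.05 at 95% confidence, z = 1.960.
n = p̂(1−p̂)(z/E)² = 0.238 × 0.762 × (1.960/0.05)² = 278.68
Round up: n = 279.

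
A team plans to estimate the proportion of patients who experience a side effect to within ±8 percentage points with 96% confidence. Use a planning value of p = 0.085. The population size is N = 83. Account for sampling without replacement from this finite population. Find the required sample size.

For a proportion with margin E = 0.08 at 96% confidence, z = 2.054.
n = p̂(1−p̂)(z/E)² = 0.085 × 0.915 × (2.054/0.08)² = 51.27 — call this n₀.
Finite-population correction with N = 83: n = n₀ / (1 + (n₀−1)/N) = 51.27 / 1.606 = 31.92
Round up: n = 32.

32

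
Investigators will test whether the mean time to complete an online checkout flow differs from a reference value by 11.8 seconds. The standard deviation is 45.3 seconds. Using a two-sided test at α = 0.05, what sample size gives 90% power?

n = 155

For a one-sample z-test, n = ((z_{α/2} + z_β)·σ/δ)².
z_{α/2} = 1.960 (two-sided α = 0.05); z_β = 1.282 (power 90% → β = 0.1).
n = (3.242 × 45.3 / 11.8)² = 154.90
Round up: n = 155.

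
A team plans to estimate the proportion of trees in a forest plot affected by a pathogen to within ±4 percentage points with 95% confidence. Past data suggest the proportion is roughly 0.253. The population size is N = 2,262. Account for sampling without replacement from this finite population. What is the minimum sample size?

n = 379

For a proportion with margin E = 0.04 at 95% confidence, z = 1.960.
n = p̂(1−p̂)(z/E)² = 0.253 × 0.747 × (1.960/0.04)² = 453.77 — call this n₀.
Finite-population correction with N = 2,262: n = n₀ / (1 + (n₀−1)/N) = 453.77 / 1.2 = 378.14
Round up: n = 379.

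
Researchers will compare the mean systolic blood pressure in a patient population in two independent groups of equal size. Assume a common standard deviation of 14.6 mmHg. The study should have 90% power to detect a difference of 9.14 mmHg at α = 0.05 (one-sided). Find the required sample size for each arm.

For two equal groups, n per group = 2·((z_α + z_β)·σ/δ)².
z_α = 1.645; z_β = 1.282 (power 90%).
n = 2 × (2.927 × 14.6 / 9.14)² = 2 × 21.86 = 43.72
Round up: n = 44 per group.

44 per group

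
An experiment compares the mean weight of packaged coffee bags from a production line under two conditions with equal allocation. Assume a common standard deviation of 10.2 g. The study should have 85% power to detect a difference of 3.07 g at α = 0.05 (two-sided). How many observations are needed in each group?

199 per group

For two equal groups, n per group = 2·((z_{α/2} + z_β)·σ/δ)².
z_{α/2} = 1.960; z_β = 1.036 (power 85%).
n = 2 × (2.996 × 10.2 / 3.07)² = 2 × 99.08 = 198.16
Round up: n = 199 per group.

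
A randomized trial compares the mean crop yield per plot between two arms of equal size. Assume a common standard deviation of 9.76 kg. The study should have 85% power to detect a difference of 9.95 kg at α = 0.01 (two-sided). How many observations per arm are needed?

26 per group

For two equal groups, n per group = 2·((z_{α/2} + z_β)·σ/δ)².
z_{α/2} = 2.576; z_β = 1.036 (power 85%).
n = 2 × (3.612 × 9.76 / 9.95)² = 2 × 12.55 = 25.10
Round up: n = 26 per group.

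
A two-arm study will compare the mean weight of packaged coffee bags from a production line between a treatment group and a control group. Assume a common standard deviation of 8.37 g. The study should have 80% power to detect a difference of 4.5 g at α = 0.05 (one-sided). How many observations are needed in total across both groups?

86 total

For two equal groups, n per group = 2·((z_α + z_β)·σ/δ)².
z_α = 1.645; z_β = 0.842 (power 80%).
n = 2 × (2.487 × 8.37 / 4.5)² = 2 × 21.40 = 42.80
Round up: n = 43 per group.
Total across both groups: 2 × 43 = 86.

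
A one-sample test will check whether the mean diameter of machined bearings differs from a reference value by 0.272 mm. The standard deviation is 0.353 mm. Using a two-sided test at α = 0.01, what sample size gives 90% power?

For a one-sample z-test, n = ((z_{α/2} + z_β)·σ/δ)².
z_{α/2} = 2.576 (two-sided α = 0.01); z_β = 1.282 (power 90% → β = 0.1).
n = (3.858 × 0.353 / 0.272)² = 25.07
Round up: n = 26.

26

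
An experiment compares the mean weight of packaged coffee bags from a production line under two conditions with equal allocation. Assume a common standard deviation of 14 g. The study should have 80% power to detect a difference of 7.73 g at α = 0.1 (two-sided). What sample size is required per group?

For two equal groups, n per group = 2·((z_{α/2} + z_β)·σ/δ)².
z_{α/2} = 1.645; z_β = 0.842 (power 80%).
n = 2 × (2.487 × 14 / 7.73)² = 2 × 20.29 = 40.58
Round up: n = 41 per group.

41 per group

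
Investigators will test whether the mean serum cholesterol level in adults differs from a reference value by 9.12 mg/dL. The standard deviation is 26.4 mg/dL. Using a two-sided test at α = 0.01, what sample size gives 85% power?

n = 110

For a one-sample z-test, n = ((z_{α/2} + z_β)·σ/δ)².
z_{α/2} = 2.576 (two-sided α = 0.01); z_β = 1.036 (power 85% → β = 0.15).
n = (3.612 × 26.4 / 9.12)² = 109.32
Round up: n = 110.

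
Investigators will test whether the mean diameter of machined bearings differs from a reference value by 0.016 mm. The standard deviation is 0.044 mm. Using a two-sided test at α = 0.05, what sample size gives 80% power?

60

For a one-sample z-test, n = ((z_{α/2} + z_β)·σ/δ)².
z_{α/2} = 1.960 (two-sided α = 0.05); z_β = 0.842 (power 80% → β = 0.2).
n = (2.802 × 0.044 / 0.016)² = 59.37
Round up: n = 60.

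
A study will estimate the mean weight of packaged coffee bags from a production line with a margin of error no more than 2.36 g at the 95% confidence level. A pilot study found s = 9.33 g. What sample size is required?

For a mean, the margin of error is E = z·σ/√n, so n = (zσ/E)².
At 95% confidence, z = 1.960.
n = (1.960 × 9.33 / 2.36)² = 60.04
Round up: n = 61.

61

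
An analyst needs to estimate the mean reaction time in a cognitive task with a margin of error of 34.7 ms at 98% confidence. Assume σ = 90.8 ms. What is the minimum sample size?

For a mean, the margin of error is E = z·σ/√n, so n = (zσ/E)².
At 98% confidence, z = 2.326.
n = (2.326 × 90.8 / 34.7)² = 37.05
Round up: n = 38.

38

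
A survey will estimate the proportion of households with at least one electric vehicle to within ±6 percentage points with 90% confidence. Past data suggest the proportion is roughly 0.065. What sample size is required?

46

For a proportion with margin E = 0.06 at 90% confidence, z = 1.645.
n = p̂(1−p̂)(z/E)² = 0.065 × 0.935 × (1.645/0.06)² = 45.68
Round up: n = 46.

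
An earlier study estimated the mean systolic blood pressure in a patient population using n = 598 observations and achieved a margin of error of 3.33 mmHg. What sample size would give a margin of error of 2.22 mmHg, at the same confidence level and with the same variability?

n = 1346

Margin of error scales as 1/√n, so n₂ = n₁·(E₁/E₂)².
n₂ = 598 × (3.33/2.22)² = 598 × 2.25 = 1345.50
Round up: n₂ = 1346.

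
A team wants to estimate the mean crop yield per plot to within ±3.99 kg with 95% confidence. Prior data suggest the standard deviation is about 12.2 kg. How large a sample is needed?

For a mean, the margin of error is E = z·σ/√n, so n = (zσ/E)².
At 95% confidence, z = 1.960.
n = (1.960 × 12.2 / 3.99)² = 35.92
Round up: n = 36.

36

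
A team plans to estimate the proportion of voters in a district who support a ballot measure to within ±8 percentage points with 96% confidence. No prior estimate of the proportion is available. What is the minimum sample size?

165

For a proportion with margin E = 0.08 at 96% confidence, z = 2.054.
With no prior estimate, use p = 0.5, which maximizes p(1−p) at 0.25.
n = 0.25 × (z/E)² = 0.25 × (2.054/0.08)² = 164.80
Round up: n = 165.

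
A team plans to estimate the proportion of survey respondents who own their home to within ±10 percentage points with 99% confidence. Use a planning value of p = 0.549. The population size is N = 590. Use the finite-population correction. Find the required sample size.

For a proportion with margin E = 0.1 at 99% confidence, z = 2.576.
n = p̂(1−p̂)(z/E)² = 0.549 × 0.451 × (2.576/0.1)² = 164.30 — call this n₀.
Finite-population correction with N = 590: n = n₀ / (1 + (n₀−1)/N) = 164.30 / 1.277 = 128.66
Round up: n = 129.

n = 129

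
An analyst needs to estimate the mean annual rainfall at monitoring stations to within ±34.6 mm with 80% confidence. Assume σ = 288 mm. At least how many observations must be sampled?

For a mean, the margin of error is E = z·σ/√n, so n = (zσ/E)².
At 80% confidence, z = 1.282.
n = (1.282 × 288 / 34.6)² = 113.87
Round up: n = 114.

114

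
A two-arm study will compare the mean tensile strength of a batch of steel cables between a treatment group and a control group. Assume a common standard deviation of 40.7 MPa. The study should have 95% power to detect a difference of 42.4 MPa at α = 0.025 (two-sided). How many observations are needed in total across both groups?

For two equal groups, n per group = 2·((z_{α/2} + z_β)·σ/δ)².
z_{α/2} = 2.241; z_β = 1.645 (power 95%).
n = 2 × (3.886 × 40.7 / 42.4)² = 2 × 13.91 = 27.82
Round up: n = 28 per group.
Total across both groups: 2 × 28 = 56.

56 total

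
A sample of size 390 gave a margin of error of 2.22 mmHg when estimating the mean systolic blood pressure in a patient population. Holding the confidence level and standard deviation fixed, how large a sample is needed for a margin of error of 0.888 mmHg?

Margin of error scales as 1/√n, so n₂ = n₁·(E₁/E₂)².
n₂ = 390 × (2.22/0.888)² = 390 × 6.25 = 2437.50
Round up: n₂ = 2438.

2438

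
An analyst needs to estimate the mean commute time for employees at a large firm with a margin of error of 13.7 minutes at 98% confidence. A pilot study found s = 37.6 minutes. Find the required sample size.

n = 41

For a mean, the margin of error is E = z·σ/√n, so n = (zσ/E)².
At 98% confidence, z = 2.326.
n = (2.326 × 37.6 / 13.7)² = 40.75
Round up: n = 41.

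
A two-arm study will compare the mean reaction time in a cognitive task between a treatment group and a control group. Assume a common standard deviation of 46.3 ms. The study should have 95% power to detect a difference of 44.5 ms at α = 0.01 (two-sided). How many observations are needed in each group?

For two equal groups, n per group = 2·((z_{α/2} + z_β)·σ/δ)².
z_{α/2} = 2.576; z_β = 1.645 (power 95%).
n = 2 × (4.221 × 46.3 / 44.5)² = 2 × 19.29 = 38.58
Round up: n = 39 per group.

39 per group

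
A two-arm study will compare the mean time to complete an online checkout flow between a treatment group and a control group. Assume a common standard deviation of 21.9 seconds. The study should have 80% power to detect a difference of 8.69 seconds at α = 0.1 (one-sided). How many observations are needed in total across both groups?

For two equal groups, n per group = 2·((z_α + z_β)·σ/δ)².
z_α = 1.282; z_β = 0.842 (power 80%).
n = 2 × (2.124 × 21.9 / 8.69)² = 2 × 28.65 = 57.30
Round up: n = 58 per group.
Total across both groups: 2 × 58 = 116.

116 total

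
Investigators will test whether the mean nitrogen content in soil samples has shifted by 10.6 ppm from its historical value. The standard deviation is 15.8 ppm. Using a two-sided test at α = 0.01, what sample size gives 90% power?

For a one-sample z-test, n = ((z_{α/2} + z_β)·σ/δ)².
z_{α/2} = 2.576 (two-sided α = 0.01); z_β = 1.282 (power 90% → β = 0.1).
n = (3.858 × 15.8 / 10.6)² = 33.07
Round up: n = 34.

n = 34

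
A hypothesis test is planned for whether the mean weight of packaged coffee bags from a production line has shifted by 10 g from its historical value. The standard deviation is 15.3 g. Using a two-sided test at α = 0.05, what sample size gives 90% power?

For a one-sample z-test, n = ((z_{α/2} + z_β)·σ/δ)².
z_{α/2} = 1.960 (two-sided α = 0.05); z_β = 1.282 (power 90% → β = 0.1).
n = (3.242 × 15.3 / 10)² = 24.60
Round up: n = 25.

25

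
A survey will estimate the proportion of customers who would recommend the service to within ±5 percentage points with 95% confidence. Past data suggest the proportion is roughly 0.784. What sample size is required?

261

For a proportion with margin E = 0.05 at 95% confidence, z = 1.960.
n = p̂(1−p̂)(z/E)² = 0.784 × 0.216 × (1.960/0.05)² = 260.22
Round up: n = 261.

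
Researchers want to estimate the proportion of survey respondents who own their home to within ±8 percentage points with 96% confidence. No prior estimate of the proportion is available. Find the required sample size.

For a proportion with margin E = 0.08 at 96% confidence, z = 2.054.
With no prior estimate, use p = 0.5, which maximizes p(1−p) at 0.25.
n = 0.25 × (z/E)² = 0.25 × (2.054/0.08)² = 164.80
Round up: n = 165.

165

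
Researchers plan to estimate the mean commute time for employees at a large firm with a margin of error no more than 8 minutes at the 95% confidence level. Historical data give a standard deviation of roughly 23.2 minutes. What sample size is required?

For a mean, the margin of error is E = z·σ/√n, so n = (zσ/E)².
At 95% confidence, z = 1.960.
n = (1.960 × 23.2 / 8)² = 32.31
Round up: n = 33.

33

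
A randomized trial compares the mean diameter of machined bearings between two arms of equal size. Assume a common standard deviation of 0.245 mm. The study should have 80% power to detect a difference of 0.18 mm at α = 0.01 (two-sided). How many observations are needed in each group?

For two equal groups, n per group = 2·((z_{α/2} + z_β)·σ/δ)².
z_{α/2} = 2.576; z_β = 0.842 (power 80%).
n = 2 × (3.418 × 0.245 / 0.18)² = 2 × 21.64 = 43.28
Round up: n = 44 per group.

44 per group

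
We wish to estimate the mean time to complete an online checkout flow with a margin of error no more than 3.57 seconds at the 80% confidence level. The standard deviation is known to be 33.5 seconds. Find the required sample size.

For a mean, the margin of error is E = z·σ/√n, so n = (zσ/E)².
At 80% confidence, z = 1.282.
n = (1.282 × 33.5 / 3.57)² = 144.72
Round up: n = 145.

n = 145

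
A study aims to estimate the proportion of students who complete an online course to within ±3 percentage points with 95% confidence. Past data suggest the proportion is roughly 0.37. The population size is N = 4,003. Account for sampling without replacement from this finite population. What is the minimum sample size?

798

For a proportion with margin E = 0.03 at 95% confidence, z = 1.960.
n = p̂(1−p̂)(z/E)² = 0.37 × 0.63 × (1.960/0.03)² = 994.97 — call this n₀.
Finite-population correction with N = 4,003: n = n₀ / (1 + (n₀−1)/N) = 994.97 / 1.248 = 797.25
Round up: n = 798.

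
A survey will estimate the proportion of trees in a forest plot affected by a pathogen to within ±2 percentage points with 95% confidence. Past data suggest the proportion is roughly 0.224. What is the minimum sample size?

For a proportion with margin E = 0.02 at 95% confidence, z = 1.960.
n = p̂(1−p̂)(z/E)² = 0.224 × 0.776 × (1.960/0.02)² = 1669.41
Round up: n = 1670.

1670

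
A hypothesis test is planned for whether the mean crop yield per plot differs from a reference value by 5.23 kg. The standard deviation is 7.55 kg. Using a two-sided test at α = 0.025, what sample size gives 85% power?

23

For a one-sample z-test, n = ((z_{α/2} + z_β)·σ/δ)².
z_{α/2} = 2.241 (two-sided α = 0.025); z_β = 1.036 (power 85% → β = 0.15).
n = (3.277 × 7.55 / 5.23)² = 22.38
Round up: n = 23.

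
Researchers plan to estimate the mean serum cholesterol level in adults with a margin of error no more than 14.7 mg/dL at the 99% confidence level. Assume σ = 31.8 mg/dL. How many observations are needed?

32

For a mean, the margin of error is E = z·σ/√n, so n = (zσ/E)².
At 99% confidence, z = 2.576.
n = (2.576 × 31.8 / 14.7)² = 31.05
Round up: n = 32.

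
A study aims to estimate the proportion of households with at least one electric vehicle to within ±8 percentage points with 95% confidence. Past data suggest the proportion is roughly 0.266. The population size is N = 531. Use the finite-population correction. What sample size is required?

n = 97

For a proportion with margin E = 0.08 at 95% confidence, z = 1.960.
n = p̂(1−p̂)(z/E)² = 0.266 × 0.734 × (1.960/0.08)² = 117.20 — call this n₀.
Finite-population correction with N = 531: n = n₀ / (1 + (n₀−1)/N) = 117.20 / 1.219 = 96.14
Round up: n = 97.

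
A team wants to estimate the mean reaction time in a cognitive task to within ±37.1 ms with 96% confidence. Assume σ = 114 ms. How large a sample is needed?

For a mean, the margin of error is E = z·σ/√n, so n = (zσ/E)².
At 96% confidence, z = 2.054.
n = (2.054 × 114 / 37.1)² = 39.83
Round up: n = 40.

40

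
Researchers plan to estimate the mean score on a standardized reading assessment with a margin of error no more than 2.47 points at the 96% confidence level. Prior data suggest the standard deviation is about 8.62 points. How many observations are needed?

52

For a mean, the margin of error is E = z·σ/√n, so n = (zσ/E)².
At 96% confidence, z = 2.054.
n = (2.054 × 8.62 / 2.47)² = 51.38
Round up: n = 52.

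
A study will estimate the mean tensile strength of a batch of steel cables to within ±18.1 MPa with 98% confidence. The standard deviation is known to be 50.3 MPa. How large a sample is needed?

For a mean, the margin of error is E = z·σ/√n, so n = (zσ/E)².
At 98% confidence, z = 2.326.
n = (2.326 × 50.3 / 18.1)² = 41.78
Round up: n = 42.

n = 42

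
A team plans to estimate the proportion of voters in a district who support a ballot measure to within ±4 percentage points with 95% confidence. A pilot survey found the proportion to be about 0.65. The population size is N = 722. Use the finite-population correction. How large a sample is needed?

312

For a proportion with margin E = 0.04 at 95% confidence, z = 1.960.
n = p̂(1−p̂)(z/E)² = 0.65 × 0.35 × (1.960/0.04)² = 546.23 — call this n₀.
Finite-population correction with N = 722: n = n₀ / (1 + (n₀−1)/N) = 546.23 / 1.755 = 311.24
Round up: n = 312.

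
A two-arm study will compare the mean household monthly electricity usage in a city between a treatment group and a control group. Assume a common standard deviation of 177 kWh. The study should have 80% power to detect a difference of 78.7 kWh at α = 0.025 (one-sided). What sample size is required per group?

For two equal groups, n per group = 2·((z_α + z_β)·σ/δ)².
z_α = 1.960; z_β = 0.842 (power 80%).
n = 2 × (2.802 × 177 / 78.7)² = 2 × 39.71 = 79.42
Round up: n = 80 per group.

80 per group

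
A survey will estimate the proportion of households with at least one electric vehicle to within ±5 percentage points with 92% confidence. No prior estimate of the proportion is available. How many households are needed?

307

For a proportion with margin E = 0.05 at 92% confidence, z = 1.751.
With no prior estimate, use p = 0.5, which maximizes p(1−p) at 0.25.
n = 0.25 × (z/E)² = 0.25 × (1.751/0.05)² = 306.60
Round up: n = 307.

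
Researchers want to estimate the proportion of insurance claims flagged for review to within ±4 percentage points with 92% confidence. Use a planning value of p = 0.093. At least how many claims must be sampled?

162

For a proportion with margin E = 0.04 at 92% confidence, z = 1.751.
n = p̂(1−p̂)(z/E)² = 0.093 × 0.907 × (1.751/0.04)² = 161.64
Round up: n = 162.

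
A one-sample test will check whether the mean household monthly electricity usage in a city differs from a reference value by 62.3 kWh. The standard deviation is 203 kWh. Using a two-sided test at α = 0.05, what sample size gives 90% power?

For a one-sample z-test, n = ((z_{α/2} + z_β)·σ/δ)².
z_{α/2} = 1.960 (two-sided α = 0.05); z_β = 1.282 (power 90% → β = 0.1).
n = (3.242 × 203 / 62.3)² = 111.59
Round up: n = 112.

112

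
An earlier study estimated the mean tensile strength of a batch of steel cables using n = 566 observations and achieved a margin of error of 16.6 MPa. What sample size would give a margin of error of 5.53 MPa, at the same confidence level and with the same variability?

Margin of error scales as 1/√n, so n₂ = n₁·(E₁/E₂)².
n₂ = 566 × (16.6/5.53)² = 566 × 9.011 = 5100.23
Round up: n₂ = 5101.

5101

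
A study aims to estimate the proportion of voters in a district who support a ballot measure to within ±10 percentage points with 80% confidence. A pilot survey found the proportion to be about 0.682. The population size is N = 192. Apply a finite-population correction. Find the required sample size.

31

For a proportion with margin E = 0.1 at 80% confidence, z = 1.282.
n = p̂(1−p̂)(z/E)² = 0.682 × 0.318 × (1.282/0.1)² = 35.64 — call this n₀.
Finite-population correction with N = 192: n = n₀ / (1 + (n₀−1)/N) = 35.64 / 1.18 = 30.20
Round up: n = 31.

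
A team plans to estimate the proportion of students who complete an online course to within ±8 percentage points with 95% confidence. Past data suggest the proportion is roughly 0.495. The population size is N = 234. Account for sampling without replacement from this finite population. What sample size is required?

For a proportion with margin E = 0.08 at 95% confidence, z = 1.960.
n = p̂(1−p̂)(z/E)² = 0.495 × 0.505 × (1.960/0.08)² = 150.05 — call this n₀.
Finite-population correction with N = 234: n = n₀ / (1 + (n₀−1)/N) = 150.05 / 1.637 = 91.66
Round up: n = 92.

92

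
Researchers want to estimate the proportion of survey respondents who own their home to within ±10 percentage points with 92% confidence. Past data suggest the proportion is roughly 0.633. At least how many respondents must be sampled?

72

For a proportion with margin E = 0.1 at 92% confidence, z = 1.751.
n = p̂(1−p̂)(z/E)² = 0.633 × 0.367 × (1.751/0.1)² = 71.23
Round up: n = 72.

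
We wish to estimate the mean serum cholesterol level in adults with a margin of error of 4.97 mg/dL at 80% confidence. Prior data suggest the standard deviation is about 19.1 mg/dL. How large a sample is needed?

25

For a mean, the margin of error is E = z·σ/√n, so n = (zσ/E)².
At 80% confidence, z = 1.282.
n = (1.282 × 19.1 / 4.97)² = 24.27
Round up: n = 25.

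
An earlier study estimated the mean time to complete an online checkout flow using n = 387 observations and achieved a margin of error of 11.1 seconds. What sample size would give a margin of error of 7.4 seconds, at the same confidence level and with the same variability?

Margin of error scales as 1/√n, so n₂ = n₁·(E₁/E₂)².
n₂ = 387 × (11.1/7.4)² = 387 × 2.25 = 870.75
Round up: n₂ = 871.

871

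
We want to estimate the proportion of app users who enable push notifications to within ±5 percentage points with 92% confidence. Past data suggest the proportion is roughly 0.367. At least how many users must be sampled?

For a proportion with margin E = 0.05 at 92% confidence, z = 1.751.
n = p̂(1−p̂)(z/E)² = 0.367 × 0.633 × (1.751/0.05)² = 284.91
Round up: n = 285.

285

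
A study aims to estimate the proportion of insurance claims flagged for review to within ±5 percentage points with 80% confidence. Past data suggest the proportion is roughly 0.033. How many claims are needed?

For a proportion with margin E = 0.05 at 80% confidence, z = 1.282.
n = p̂(1−p̂)(z/E)² = 0.033 × 0.967 × (1.282/0.05)² = 20.98
Round up: n = 21.

21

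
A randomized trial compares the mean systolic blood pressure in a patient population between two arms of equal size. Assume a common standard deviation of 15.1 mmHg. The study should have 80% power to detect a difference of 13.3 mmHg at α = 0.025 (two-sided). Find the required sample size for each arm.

For two equal groups, n per group = 2·((z_{α/2} + z_β)·σ/δ)².
z_{α/2} = 2.241; z_β = 0.842 (power 80%).
n = 2 × (3.083 × 15.1 / 13.3)² = 2 × 12.25 = 24.50
Round up: n = 25 per group.

25 per group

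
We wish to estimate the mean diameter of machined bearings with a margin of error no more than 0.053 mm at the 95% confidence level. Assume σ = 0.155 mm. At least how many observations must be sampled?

n = 33

For a mean, the margin of error is E = z·σ/√n, so n = (zσ/E)².
At 95% confidence, z = 1.960.
n = (1.960 × 0.155 / 0.053)² = 32.86
Round up: n = 33.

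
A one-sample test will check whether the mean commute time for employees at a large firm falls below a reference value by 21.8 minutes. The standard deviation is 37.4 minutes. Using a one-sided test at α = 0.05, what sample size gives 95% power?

n = 32

For a one-sample z-test, n = ((z_α + z_β)·σ/δ)².
z_α = 1.645 (one-sided α = 0.05); z_β = 1.645 (power 95% → β = 0.05).
n = (3.290 × 37.4 / 21.8)² = 31.86
Round up: n = 32.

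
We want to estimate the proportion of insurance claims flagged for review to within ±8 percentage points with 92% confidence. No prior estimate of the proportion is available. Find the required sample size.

For a proportion with margin E = 0.08 at 92% confidence, z = 1.751.
With no prior estimate, use p = 0.5, which maximizes p(1−p) at 0.25.
n = 0.25 × (z/E)² = 0.25 × (1.751/0.08)² = 119.77
Round up: n = 120.

n = 120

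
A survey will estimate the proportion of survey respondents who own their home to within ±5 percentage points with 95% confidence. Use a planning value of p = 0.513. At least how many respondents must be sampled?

For a proportion with margin E = 0.05 at 95% confidence, z = 1.960.
n = p̂(1−p̂)(z/E)² = 0.513 × 0.487 × (1.960/0.05)² = 383.90
Round up: n = 384.

384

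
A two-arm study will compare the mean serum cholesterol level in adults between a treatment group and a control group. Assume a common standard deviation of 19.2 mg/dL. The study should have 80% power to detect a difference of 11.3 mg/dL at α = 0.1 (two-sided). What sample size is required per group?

For two equal groups, n per group = 2·((z_{α/2} + z_β)·σ/δ)².
z_{α/2} = 1.645; z_β = 0.842 (power 80%).
n = 2 × (2.487 × 19.2 / 11.3)² = 2 × 17.86 = 35.72
Round up: n = 36 per group.

36 per group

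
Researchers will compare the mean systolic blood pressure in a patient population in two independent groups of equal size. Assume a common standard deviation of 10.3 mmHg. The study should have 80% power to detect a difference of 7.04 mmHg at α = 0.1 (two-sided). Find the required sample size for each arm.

For two equal groups, n per group = 2·((z_{α/2} + z_β)·σ/δ)².
z_{α/2} = 1.645; z_β = 0.842 (power 80%).
n = 2 × (2.487 × 10.3 / 7.04)² = 2 × 13.24 = 26.48
Round up: n = 27 per group.

27 per group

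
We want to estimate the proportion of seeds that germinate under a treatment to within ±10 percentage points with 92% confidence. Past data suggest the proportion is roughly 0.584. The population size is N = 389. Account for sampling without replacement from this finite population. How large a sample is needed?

For a proportion with margin E = 0.1 at 92% confidence, z = 1.751.
n = p̂(1−p̂)(z/E)² = 0.584 × 0.416 × (1.751/0.1)² = 74.49 — call this n₀.
Finite-population correction with N = 389: n = n₀ / (1 + (n₀−1)/N) = 74.49 / 1.189 = 62.65
Round up: n = 63.

63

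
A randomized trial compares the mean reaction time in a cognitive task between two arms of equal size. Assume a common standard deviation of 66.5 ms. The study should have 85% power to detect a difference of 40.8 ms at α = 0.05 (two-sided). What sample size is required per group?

For two equal groups, n per group = 2·((z_{α/2} + z_β)·σ/δ)².
z_{α/2} = 1.960; z_β = 1.036 (power 85%).
n = 2 × (2.996 × 66.5 / 40.8)² = 2 × 23.85 = 47.70
Round up: n = 48 per group.

48 per group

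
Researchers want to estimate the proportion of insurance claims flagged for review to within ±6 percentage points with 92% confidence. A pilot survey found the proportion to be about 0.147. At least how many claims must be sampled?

For a proportion with margin E = 0.06 at 92% confidence, z = 1.751.
n = p̂(1−p̂)(z/E)² = 0.147 × 0.853 × (1.751/0.06)² = 106.79
Round up: n = 107.

n = 107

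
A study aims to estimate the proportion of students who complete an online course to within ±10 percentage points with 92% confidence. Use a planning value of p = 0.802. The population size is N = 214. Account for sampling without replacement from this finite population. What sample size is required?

For a proportion with margin E = 0.1 at 92% confidence, z = 1.751.
n = p̂(1−p̂)(z/E)² = 0.802 × 0.198 × (1.751/0.1)² = 48.69 — call this n₀.
Finite-population correction with N = 214: n = n₀ / (1 + (n₀−1)/N) = 48.69 / 1.223 = 39.81
Round up: n = 40.

40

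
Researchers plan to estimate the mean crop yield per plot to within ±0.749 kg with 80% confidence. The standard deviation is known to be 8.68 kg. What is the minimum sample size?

221

For a mean, the margin of error is E = z·σ/√n, so n = (zσ/E)².
At 80% confidence, z = 1.282.
n = (1.282 × 8.68 / 0.749)² = 220.73
Round up: n = 221.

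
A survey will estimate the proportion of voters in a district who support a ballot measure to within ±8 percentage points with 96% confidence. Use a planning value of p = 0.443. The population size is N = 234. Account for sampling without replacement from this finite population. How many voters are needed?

For a proportion with margin E = 0.08 at 96% confidence, z = 2.054.
n = p̂(1−p̂)(z/E)² = 0.443 × 0.557 × (2.054/0.08)² = 162.66 — call this n₀.
Finite-population correction with N = 234: n = n₀ / (1 + (n₀−1)/N) = 162.66 / 1.691 = 96.19
Round up: n = 97.

97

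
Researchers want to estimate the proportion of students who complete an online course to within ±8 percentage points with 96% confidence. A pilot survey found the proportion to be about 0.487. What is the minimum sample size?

165

For a proportion with margin E = 0.08 at 96% confidence, z = 2.054.
n = p̂(1−p̂)(z/E)² = 0.487 × 0.513 × (2.054/0.08)² = 164.69
Round up: n = 165.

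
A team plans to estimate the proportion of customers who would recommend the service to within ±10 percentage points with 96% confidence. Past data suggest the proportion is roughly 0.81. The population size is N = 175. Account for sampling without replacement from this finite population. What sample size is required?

For a proportion with margin E = 0.1 at 96% confidence, z = 2.054.
n = p̂(1−p̂)(z/E)² = 0.81 × 0.19 × (2.054/0.1)² = 64.93 — call this n₀.
Finite-population correction with N = 175: n = n₀ / (1 + (n₀−1)/N) = 64.93 / 1.365 = 47.57
Round up: n = 48.

n = 48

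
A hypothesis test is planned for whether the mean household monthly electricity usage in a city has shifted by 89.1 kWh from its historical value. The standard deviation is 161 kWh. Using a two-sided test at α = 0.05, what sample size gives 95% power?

43

For a one-sample z-test, n = ((z_{α/2} + z_β)·σ/δ)².
z_{α/2} = 1.960 (two-sided α = 0.05); z_β = 1.645 (power 95% → β = 0.05).
n = (3.605 × 161 / 89.1)² = 42.43
Round up: n = 43.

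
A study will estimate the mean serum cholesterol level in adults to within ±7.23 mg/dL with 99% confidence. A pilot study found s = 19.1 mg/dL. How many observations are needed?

47

For a mean, the margin of error is E = z·σ/√n, so n = (zσ/E)².
At 99% confidence, z = 2.576.
n = (2.576 × 19.1 / 7.23)² = 46.31
Round up: n = 47.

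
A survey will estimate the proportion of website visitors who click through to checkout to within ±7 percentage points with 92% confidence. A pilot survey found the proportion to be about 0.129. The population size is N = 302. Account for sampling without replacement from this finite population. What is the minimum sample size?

58

For a proportion with margin E = 0.07 at 92% confidence, z = 1.751.
n = p̂(1−p̂)(z/E)² = 0.129 × 0.871 × (1.751/0.07)² = 70.30 — call this n₀.
Finite-population correction with N = 302: n = n₀ / (1 + (n₀−1)/N) = 70.30 / 1.229 = 57.20
Round up: n = 58.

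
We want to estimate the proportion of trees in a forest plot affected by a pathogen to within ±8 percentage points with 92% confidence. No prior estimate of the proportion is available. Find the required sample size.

120

For a proportion with margin E = 0.08 at 92% confidence, z = 1.751.
With no prior estimate, use p = 0.5, which maximizes p(1−p) at 0.25.
n = 0.25 × (z/E)² = 0.25 × (1.751/0.08)² = 119.77
Round up: n = 120.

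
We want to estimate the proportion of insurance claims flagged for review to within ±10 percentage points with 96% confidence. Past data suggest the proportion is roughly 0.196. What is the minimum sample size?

For a proportion with margin E = 0.1 at 96% confidence, z = 2.054.
n = p̂(1−p̂)(z/E)² = 0.196 × 0.804 × (2.054/0.1)² = 66.48
Round up: n = 67.

n = 67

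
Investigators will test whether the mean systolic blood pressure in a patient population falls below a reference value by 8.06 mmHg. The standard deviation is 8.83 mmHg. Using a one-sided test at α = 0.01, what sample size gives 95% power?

19

For a one-sample z-test, n = ((z_α + z_β)·σ/δ)².
z_α = 2.326 (one-sided α = 0.01); z_β = 1.645 (power 95% → β = 0.05).
n = (3.971 × 8.83 / 8.06)² = 18.93
Round up: n = 19.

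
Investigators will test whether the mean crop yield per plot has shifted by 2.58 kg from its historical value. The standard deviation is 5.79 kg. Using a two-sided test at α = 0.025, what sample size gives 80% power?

n = 48

For a one-sample z-test, n = ((z_{α/2} + z_β)·σ/δ)².
z_{α/2} = 2.241 (two-sided α = 0.025); z_β = 0.842 (power 80% → β = 0.2).
n = (3.083 × 5.79 / 2.58)² = 47.87
Round up: n = 48.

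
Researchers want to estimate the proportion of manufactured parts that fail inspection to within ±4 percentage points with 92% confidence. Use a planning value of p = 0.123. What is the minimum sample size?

For a proportion with margin E = 0.04 at 92% confidence, z = 1.751.
n = p̂(1−p̂)(z/E)² = 0.123 × 0.877 × (1.751/0.04)² = 206.71
Round up: n = 207.

207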